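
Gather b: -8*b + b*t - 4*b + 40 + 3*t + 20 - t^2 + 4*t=b*(t - 12) - t^2 + 7*t + 60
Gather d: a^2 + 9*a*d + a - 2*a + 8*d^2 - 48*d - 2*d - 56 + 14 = a^2 - a + 8*d^2 + d*(9*a - 50) - 42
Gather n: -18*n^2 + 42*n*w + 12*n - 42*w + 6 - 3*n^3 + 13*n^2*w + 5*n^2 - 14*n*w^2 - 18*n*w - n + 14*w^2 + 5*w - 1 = -3*n^3 + n^2*(13*w - 13) + n*(-14*w^2 + 24*w + 11) + 14*w^2 - 37*w + 5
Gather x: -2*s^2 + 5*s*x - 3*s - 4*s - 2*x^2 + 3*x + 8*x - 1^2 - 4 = -2*s^2 - 7*s - 2*x^2 + x*(5*s + 11) - 5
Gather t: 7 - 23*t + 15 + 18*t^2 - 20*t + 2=18*t^2 - 43*t + 24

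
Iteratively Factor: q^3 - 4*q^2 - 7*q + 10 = (q - 1)*(q^2 - 3*q - 10) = (q - 1)*(q + 2)*(q - 5)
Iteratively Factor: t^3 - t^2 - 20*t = (t - 5)*(t^2 + 4*t) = (t - 5)*(t + 4)*(t)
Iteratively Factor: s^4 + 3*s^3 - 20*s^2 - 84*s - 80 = (s - 5)*(s^3 + 8*s^2 + 20*s + 16) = (s - 5)*(s + 2)*(s^2 + 6*s + 8) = (s - 5)*(s + 2)^2*(s + 4)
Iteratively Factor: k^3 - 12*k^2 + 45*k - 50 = (k - 5)*(k^2 - 7*k + 10) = (k - 5)*(k - 2)*(k - 5)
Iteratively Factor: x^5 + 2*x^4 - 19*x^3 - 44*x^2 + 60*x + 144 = (x - 4)*(x^4 + 6*x^3 + 5*x^2 - 24*x - 36) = (x - 4)*(x + 3)*(x^3 + 3*x^2 - 4*x - 12) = (x - 4)*(x + 2)*(x + 3)*(x^2 + x - 6) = (x - 4)*(x + 2)*(x + 3)^2*(x - 2)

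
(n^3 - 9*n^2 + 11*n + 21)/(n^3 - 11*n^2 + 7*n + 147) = (n^2 - 2*n - 3)/(n^2 - 4*n - 21)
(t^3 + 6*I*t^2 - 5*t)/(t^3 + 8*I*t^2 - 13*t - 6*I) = t*(t + 5*I)/(t^2 + 7*I*t - 6)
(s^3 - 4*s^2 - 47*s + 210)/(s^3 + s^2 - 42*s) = (s - 5)/s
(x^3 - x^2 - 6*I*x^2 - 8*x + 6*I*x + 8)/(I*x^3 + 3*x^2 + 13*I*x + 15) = (-I*x^3 + x^2*(-6 + I) + x*(6 + 8*I) - 8*I)/(x^3 - 3*I*x^2 + 13*x - 15*I)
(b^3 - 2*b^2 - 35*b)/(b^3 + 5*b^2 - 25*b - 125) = b*(b - 7)/(b^2 - 25)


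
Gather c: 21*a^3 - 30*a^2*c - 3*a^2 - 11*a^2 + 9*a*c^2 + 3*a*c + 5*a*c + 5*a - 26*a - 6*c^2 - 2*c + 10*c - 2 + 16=21*a^3 - 14*a^2 - 21*a + c^2*(9*a - 6) + c*(-30*a^2 + 8*a + 8) + 14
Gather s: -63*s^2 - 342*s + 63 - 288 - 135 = -63*s^2 - 342*s - 360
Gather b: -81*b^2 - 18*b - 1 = -81*b^2 - 18*b - 1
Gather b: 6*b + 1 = 6*b + 1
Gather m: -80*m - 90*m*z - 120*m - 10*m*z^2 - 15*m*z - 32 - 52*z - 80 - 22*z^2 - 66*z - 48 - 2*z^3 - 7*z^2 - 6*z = m*(-10*z^2 - 105*z - 200) - 2*z^3 - 29*z^2 - 124*z - 160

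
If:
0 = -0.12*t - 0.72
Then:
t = -6.00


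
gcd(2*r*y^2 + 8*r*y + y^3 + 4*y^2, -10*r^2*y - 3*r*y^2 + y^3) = 2*r*y + y^2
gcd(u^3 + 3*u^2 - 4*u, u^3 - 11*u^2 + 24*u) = u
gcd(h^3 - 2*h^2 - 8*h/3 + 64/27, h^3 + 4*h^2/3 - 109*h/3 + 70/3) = h - 2/3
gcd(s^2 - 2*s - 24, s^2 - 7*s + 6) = s - 6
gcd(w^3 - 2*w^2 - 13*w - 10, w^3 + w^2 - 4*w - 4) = w^2 + 3*w + 2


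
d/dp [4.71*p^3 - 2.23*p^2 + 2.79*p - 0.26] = 14.13*p^2 - 4.46*p + 2.79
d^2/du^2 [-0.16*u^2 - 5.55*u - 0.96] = -0.320000000000000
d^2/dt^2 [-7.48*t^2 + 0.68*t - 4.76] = -14.9600000000000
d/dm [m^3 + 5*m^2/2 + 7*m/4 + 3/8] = 3*m^2 + 5*m + 7/4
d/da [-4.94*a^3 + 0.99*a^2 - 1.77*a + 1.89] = -14.82*a^2 + 1.98*a - 1.77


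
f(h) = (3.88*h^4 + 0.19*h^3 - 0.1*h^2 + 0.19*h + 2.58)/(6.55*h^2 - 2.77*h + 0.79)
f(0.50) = 2.80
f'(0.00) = 11.69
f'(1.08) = 0.56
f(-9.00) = 45.50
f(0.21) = 5.28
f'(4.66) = 5.79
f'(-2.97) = -3.22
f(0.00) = 3.27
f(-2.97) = 4.46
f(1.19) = 1.59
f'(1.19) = 0.96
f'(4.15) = 5.18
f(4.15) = 11.42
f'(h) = (2.77 - 13.1*h)*(3.88*h^4 + 0.19*h^3 - 0.1*h^2 + 0.19*h + 2.58)/(6.55*h^2 - 2.77*h + 0.79)^2 + (15.52*h^3 + 0.57*h^2 - 0.2*h + 0.19)/(6.55*h^2 - 2.77*h + 0.79)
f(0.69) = 1.81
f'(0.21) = 0.84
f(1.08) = 1.51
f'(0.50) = -8.06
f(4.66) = 14.22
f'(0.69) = -2.95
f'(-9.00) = -10.38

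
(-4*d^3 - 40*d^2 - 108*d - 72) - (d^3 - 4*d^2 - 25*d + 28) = -5*d^3 - 36*d^2 - 83*d - 100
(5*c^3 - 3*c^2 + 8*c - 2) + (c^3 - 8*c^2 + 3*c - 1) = 6*c^3 - 11*c^2 + 11*c - 3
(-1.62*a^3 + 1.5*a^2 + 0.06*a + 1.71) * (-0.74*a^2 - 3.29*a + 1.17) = 1.1988*a^5 + 4.2198*a^4 - 6.8748*a^3 + 0.2922*a^2 - 5.5557*a + 2.0007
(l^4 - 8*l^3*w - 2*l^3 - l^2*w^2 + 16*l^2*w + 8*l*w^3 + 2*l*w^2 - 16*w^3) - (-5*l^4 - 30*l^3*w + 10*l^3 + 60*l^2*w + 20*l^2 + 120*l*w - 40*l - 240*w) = 6*l^4 + 22*l^3*w - 12*l^3 - l^2*w^2 - 44*l^2*w - 20*l^2 + 8*l*w^3 + 2*l*w^2 - 120*l*w + 40*l - 16*w^3 + 240*w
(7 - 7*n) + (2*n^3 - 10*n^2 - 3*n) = 2*n^3 - 10*n^2 - 10*n + 7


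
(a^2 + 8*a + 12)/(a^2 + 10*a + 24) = (a + 2)/(a + 4)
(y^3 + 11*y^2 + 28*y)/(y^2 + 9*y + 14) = y*(y + 4)/(y + 2)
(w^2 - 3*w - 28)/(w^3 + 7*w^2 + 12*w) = (w - 7)/(w*(w + 3))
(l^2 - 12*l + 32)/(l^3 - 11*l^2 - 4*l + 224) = (l - 4)/(l^2 - 3*l - 28)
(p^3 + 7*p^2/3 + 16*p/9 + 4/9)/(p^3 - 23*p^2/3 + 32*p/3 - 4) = (9*p^3 + 21*p^2 + 16*p + 4)/(3*(3*p^3 - 23*p^2 + 32*p - 12))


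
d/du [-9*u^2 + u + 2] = 1 - 18*u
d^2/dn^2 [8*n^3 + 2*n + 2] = 48*n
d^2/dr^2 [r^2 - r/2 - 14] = 2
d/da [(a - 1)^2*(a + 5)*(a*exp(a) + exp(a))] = (a^4 + 8*a^3 + 6*a^2 - 16*a + 1)*exp(a)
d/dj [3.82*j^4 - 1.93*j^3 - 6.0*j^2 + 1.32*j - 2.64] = 15.28*j^3 - 5.79*j^2 - 12.0*j + 1.32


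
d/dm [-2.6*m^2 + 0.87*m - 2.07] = 0.87 - 5.2*m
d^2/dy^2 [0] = 0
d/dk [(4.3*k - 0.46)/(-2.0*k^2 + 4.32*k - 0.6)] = (8.6*k^2 - 1.84*k - 0.592799999999999)/(4.0*k^4 - 17.28*k^3 + 21.0624*k^2 - 5.184*k + 0.36)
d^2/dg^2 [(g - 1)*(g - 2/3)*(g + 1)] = 6*g - 4/3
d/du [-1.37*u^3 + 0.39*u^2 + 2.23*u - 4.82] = -4.11*u^2 + 0.78*u + 2.23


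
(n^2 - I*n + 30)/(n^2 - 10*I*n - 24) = (n + 5*I)/(n - 4*I)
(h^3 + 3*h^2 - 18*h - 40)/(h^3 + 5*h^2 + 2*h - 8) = (h^2 + h - 20)/(h^2 + 3*h - 4)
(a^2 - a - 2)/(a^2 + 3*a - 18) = (a^2 - a - 2)/(a^2 + 3*a - 18)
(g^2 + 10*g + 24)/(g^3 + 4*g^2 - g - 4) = (g + 6)/(g^2 - 1)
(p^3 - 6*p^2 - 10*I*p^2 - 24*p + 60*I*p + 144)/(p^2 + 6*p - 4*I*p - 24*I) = (p^2 - 6*p*(1 + I) + 36*I)/(p + 6)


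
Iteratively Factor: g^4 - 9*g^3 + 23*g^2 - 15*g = (g - 5)*(g^3 - 4*g^2 + 3*g) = (g - 5)*(g - 3)*(g^2 - g) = g*(g - 5)*(g - 3)*(g - 1)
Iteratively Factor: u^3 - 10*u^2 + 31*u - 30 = (u - 2)*(u^2 - 8*u + 15) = (u - 5)*(u - 2)*(u - 3)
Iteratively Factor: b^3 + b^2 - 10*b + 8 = (b - 1)*(b^2 + 2*b - 8) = (b - 1)*(b + 4)*(b - 2)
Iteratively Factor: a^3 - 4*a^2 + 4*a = (a - 2)*(a^2 - 2*a) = a*(a - 2)*(a - 2)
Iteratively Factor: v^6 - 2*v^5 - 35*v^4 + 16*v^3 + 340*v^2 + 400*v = (v)*(v^5 - 2*v^4 - 35*v^3 + 16*v^2 + 340*v + 400) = v*(v - 5)*(v^4 + 3*v^3 - 20*v^2 - 84*v - 80) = v*(v - 5)*(v + 4)*(v^3 - v^2 - 16*v - 20) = v*(v - 5)*(v + 2)*(v + 4)*(v^2 - 3*v - 10) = v*(v - 5)^2*(v + 2)*(v + 4)*(v + 2)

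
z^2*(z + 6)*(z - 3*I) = z^4 + 6*z^3 - 3*I*z^3 - 18*I*z^2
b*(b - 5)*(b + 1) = b^3 - 4*b^2 - 5*b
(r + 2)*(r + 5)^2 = r^3 + 12*r^2 + 45*r + 50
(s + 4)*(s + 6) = s^2 + 10*s + 24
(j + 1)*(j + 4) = j^2 + 5*j + 4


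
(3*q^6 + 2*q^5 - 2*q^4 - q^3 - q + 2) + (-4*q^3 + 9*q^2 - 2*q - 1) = 3*q^6 + 2*q^5 - 2*q^4 - 5*q^3 + 9*q^2 - 3*q + 1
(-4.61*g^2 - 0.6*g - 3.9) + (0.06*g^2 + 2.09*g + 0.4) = -4.55*g^2 + 1.49*g - 3.5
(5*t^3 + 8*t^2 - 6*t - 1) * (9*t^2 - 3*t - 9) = 45*t^5 + 57*t^4 - 123*t^3 - 63*t^2 + 57*t + 9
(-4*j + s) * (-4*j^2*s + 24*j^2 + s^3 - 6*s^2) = 16*j^3*s - 96*j^3 - 4*j^2*s^2 + 24*j^2*s - 4*j*s^3 + 24*j*s^2 + s^4 - 6*s^3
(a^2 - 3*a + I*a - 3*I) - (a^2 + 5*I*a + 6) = -3*a - 4*I*a - 6 - 3*I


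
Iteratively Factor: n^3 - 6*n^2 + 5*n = (n - 5)*(n^2 - n) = n*(n - 5)*(n - 1)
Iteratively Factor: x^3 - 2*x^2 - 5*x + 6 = (x - 1)*(x^2 - x - 6) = (x - 3)*(x - 1)*(x + 2)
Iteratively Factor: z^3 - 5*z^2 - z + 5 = (z - 5)*(z^2 - 1) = (z - 5)*(z + 1)*(z - 1)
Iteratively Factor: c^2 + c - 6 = (c - 2)*(c + 3)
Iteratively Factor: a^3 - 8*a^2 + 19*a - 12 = (a - 3)*(a^2 - 5*a + 4) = (a - 4)*(a - 3)*(a - 1)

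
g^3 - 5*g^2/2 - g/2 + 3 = (g - 2)*(g - 3/2)*(g + 1)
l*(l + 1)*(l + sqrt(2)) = l^3 + l^2 + sqrt(2)*l^2 + sqrt(2)*l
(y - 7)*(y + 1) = y^2 - 6*y - 7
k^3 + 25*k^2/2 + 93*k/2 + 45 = (k + 3/2)*(k + 5)*(k + 6)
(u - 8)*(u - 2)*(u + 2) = u^3 - 8*u^2 - 4*u + 32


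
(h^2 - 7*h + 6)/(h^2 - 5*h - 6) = (h - 1)/(h + 1)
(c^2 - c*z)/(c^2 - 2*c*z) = (c - z)/(c - 2*z)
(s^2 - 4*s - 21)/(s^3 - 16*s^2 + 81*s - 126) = (s + 3)/(s^2 - 9*s + 18)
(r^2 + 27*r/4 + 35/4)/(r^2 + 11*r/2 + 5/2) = (4*r + 7)/(2*(2*r + 1))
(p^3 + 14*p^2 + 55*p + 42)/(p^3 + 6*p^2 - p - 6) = (p + 7)/(p - 1)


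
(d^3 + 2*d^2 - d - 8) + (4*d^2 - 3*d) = d^3 + 6*d^2 - 4*d - 8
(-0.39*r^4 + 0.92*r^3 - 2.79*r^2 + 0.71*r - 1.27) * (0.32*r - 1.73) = -0.1248*r^5 + 0.9691*r^4 - 2.4844*r^3 + 5.0539*r^2 - 1.6347*r + 2.1971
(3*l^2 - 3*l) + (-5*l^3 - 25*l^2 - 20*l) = -5*l^3 - 22*l^2 - 23*l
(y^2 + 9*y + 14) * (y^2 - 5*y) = y^4 + 4*y^3 - 31*y^2 - 70*y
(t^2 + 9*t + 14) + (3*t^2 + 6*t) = 4*t^2 + 15*t + 14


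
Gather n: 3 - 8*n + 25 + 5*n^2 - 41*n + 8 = 5*n^2 - 49*n + 36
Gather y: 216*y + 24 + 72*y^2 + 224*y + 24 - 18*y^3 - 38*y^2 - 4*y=-18*y^3 + 34*y^2 + 436*y + 48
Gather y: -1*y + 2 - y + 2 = 4 - 2*y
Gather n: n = n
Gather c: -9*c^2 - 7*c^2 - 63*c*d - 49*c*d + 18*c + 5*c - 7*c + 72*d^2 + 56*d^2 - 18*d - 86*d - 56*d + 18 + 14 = -16*c^2 + c*(16 - 112*d) + 128*d^2 - 160*d + 32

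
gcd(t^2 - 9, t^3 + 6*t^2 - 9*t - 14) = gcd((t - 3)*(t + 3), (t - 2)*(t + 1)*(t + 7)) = 1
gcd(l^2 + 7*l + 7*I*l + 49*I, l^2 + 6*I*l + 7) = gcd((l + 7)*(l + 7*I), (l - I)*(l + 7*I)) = l + 7*I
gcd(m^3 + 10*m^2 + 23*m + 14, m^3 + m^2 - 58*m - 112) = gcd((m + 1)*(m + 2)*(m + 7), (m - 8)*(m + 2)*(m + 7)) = m^2 + 9*m + 14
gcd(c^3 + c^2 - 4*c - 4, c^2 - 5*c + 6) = c - 2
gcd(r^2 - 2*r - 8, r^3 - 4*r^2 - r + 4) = r - 4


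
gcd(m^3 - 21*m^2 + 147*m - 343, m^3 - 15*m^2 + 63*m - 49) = m^2 - 14*m + 49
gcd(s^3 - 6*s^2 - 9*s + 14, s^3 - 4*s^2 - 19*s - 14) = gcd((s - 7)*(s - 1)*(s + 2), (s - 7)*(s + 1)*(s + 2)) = s^2 - 5*s - 14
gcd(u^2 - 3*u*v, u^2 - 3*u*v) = u^2 - 3*u*v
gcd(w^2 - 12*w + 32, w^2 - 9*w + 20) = w - 4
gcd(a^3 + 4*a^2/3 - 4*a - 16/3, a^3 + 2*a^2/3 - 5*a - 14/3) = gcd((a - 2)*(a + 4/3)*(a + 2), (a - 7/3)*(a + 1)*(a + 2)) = a + 2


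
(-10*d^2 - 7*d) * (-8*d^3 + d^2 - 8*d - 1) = 80*d^5 + 46*d^4 + 73*d^3 + 66*d^2 + 7*d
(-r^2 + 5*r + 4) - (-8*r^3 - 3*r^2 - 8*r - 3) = 8*r^3 + 2*r^2 + 13*r + 7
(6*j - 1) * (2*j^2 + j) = 12*j^3 + 4*j^2 - j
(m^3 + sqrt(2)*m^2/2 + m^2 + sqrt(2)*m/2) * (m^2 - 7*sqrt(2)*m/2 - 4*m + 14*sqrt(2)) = m^5 - 3*sqrt(2)*m^4 - 3*m^4 - 15*m^3/2 + 9*sqrt(2)*m^3 + 21*m^2/2 + 12*sqrt(2)*m^2 + 14*m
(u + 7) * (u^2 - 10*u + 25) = u^3 - 3*u^2 - 45*u + 175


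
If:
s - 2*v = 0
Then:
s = 2*v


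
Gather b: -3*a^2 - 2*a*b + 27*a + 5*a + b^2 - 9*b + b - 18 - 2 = -3*a^2 + 32*a + b^2 + b*(-2*a - 8) - 20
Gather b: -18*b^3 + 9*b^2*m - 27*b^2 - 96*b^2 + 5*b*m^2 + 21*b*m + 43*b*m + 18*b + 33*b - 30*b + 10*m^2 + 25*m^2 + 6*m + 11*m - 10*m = -18*b^3 + b^2*(9*m - 123) + b*(5*m^2 + 64*m + 21) + 35*m^2 + 7*m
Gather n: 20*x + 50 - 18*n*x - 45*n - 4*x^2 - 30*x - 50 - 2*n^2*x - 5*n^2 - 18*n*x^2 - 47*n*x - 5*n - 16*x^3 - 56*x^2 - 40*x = n^2*(-2*x - 5) + n*(-18*x^2 - 65*x - 50) - 16*x^3 - 60*x^2 - 50*x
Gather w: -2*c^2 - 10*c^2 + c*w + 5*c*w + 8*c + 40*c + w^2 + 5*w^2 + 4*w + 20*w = -12*c^2 + 48*c + 6*w^2 + w*(6*c + 24)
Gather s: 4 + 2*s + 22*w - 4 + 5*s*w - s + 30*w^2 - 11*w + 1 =s*(5*w + 1) + 30*w^2 + 11*w + 1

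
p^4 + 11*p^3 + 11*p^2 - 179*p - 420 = (p - 4)*(p + 3)*(p + 5)*(p + 7)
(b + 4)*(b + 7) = b^2 + 11*b + 28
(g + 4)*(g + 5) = g^2 + 9*g + 20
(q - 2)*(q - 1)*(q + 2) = q^3 - q^2 - 4*q + 4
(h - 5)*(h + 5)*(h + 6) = h^3 + 6*h^2 - 25*h - 150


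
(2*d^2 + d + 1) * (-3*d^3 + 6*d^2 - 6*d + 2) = -6*d^5 + 9*d^4 - 9*d^3 + 4*d^2 - 4*d + 2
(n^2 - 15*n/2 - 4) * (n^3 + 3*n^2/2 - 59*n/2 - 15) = n^5 - 6*n^4 - 179*n^3/4 + 801*n^2/4 + 461*n/2 + 60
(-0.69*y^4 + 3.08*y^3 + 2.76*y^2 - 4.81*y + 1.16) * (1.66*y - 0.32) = -1.1454*y^5 + 5.3336*y^4 + 3.596*y^3 - 8.8678*y^2 + 3.4648*y - 0.3712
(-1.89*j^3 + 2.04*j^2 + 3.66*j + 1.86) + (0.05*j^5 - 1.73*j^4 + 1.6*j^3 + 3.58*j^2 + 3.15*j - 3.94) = 0.05*j^5 - 1.73*j^4 - 0.29*j^3 + 5.62*j^2 + 6.81*j - 2.08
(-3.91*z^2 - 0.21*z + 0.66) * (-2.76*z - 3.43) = 10.7916*z^3 + 13.9909*z^2 - 1.1013*z - 2.2638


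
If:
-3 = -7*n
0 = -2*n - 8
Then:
No Solution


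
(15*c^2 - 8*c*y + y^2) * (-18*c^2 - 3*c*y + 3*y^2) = -270*c^4 + 99*c^3*y + 51*c^2*y^2 - 27*c*y^3 + 3*y^4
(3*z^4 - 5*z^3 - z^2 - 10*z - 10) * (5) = 15*z^4 - 25*z^3 - 5*z^2 - 50*z - 50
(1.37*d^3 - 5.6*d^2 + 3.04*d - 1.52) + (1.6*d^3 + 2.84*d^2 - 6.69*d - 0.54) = 2.97*d^3 - 2.76*d^2 - 3.65*d - 2.06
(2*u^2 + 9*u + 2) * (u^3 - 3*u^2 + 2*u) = 2*u^5 + 3*u^4 - 21*u^3 + 12*u^2 + 4*u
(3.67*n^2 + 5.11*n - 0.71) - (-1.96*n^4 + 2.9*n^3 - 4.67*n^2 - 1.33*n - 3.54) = 1.96*n^4 - 2.9*n^3 + 8.34*n^2 + 6.44*n + 2.83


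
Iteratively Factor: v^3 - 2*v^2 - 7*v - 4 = (v + 1)*(v^2 - 3*v - 4) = (v - 4)*(v + 1)*(v + 1)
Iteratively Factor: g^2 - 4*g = (g)*(g - 4)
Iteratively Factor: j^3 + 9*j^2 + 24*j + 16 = (j + 1)*(j^2 + 8*j + 16) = (j + 1)*(j + 4)*(j + 4)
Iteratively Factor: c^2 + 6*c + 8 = (c + 4)*(c + 2)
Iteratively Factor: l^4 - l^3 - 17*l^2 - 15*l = (l + 1)*(l^3 - 2*l^2 - 15*l) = (l + 1)*(l + 3)*(l^2 - 5*l) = (l - 5)*(l + 1)*(l + 3)*(l)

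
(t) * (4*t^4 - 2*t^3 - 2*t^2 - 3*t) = 4*t^5 - 2*t^4 - 2*t^3 - 3*t^2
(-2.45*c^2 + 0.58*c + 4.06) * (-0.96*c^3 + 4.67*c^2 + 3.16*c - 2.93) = 2.352*c^5 - 11.9983*c^4 - 8.931*c^3 + 27.9715*c^2 + 11.1302*c - 11.8958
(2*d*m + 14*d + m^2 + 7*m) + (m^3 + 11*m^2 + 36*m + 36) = 2*d*m + 14*d + m^3 + 12*m^2 + 43*m + 36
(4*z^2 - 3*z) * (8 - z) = -4*z^3 + 35*z^2 - 24*z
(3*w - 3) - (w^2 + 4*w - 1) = -w^2 - w - 2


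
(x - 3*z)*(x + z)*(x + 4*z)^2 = x^4 + 6*x^3*z - 3*x^2*z^2 - 56*x*z^3 - 48*z^4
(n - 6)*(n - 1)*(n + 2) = n^3 - 5*n^2 - 8*n + 12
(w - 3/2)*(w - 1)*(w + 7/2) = w^3 + w^2 - 29*w/4 + 21/4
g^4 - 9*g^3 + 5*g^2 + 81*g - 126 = (g - 7)*(g - 3)*(g - 2)*(g + 3)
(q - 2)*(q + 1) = q^2 - q - 2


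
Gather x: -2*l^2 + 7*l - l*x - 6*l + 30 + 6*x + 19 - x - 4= -2*l^2 + l + x*(5 - l) + 45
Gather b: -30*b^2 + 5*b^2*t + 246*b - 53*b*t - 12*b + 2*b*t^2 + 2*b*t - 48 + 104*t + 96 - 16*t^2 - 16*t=b^2*(5*t - 30) + b*(2*t^2 - 51*t + 234) - 16*t^2 + 88*t + 48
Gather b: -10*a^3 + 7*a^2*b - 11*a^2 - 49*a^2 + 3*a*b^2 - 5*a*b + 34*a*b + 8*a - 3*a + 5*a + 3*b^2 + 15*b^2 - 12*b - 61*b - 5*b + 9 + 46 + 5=-10*a^3 - 60*a^2 + 10*a + b^2*(3*a + 18) + b*(7*a^2 + 29*a - 78) + 60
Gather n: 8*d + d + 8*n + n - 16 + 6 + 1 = 9*d + 9*n - 9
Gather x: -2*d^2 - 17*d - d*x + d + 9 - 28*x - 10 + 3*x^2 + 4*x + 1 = -2*d^2 - 16*d + 3*x^2 + x*(-d - 24)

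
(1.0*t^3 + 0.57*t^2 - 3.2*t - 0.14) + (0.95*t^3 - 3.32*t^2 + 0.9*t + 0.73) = 1.95*t^3 - 2.75*t^2 - 2.3*t + 0.59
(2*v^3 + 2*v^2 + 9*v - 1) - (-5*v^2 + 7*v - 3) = 2*v^3 + 7*v^2 + 2*v + 2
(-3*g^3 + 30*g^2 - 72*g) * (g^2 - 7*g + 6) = -3*g^5 + 51*g^4 - 300*g^3 + 684*g^2 - 432*g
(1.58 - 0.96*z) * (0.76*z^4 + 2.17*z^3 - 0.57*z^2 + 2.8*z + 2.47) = -0.7296*z^5 - 0.8824*z^4 + 3.9758*z^3 - 3.5886*z^2 + 2.0528*z + 3.9026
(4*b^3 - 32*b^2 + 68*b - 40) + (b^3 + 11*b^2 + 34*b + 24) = 5*b^3 - 21*b^2 + 102*b - 16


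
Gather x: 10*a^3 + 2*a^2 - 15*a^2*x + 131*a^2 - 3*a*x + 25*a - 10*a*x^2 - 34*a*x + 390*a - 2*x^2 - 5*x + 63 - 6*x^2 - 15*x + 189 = 10*a^3 + 133*a^2 + 415*a + x^2*(-10*a - 8) + x*(-15*a^2 - 37*a - 20) + 252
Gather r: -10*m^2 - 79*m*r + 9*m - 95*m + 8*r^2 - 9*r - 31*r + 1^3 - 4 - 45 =-10*m^2 - 86*m + 8*r^2 + r*(-79*m - 40) - 48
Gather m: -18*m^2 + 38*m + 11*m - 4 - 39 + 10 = -18*m^2 + 49*m - 33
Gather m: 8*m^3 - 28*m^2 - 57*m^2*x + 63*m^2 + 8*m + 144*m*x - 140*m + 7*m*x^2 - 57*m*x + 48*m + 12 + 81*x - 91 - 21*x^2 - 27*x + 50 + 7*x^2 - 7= 8*m^3 + m^2*(35 - 57*x) + m*(7*x^2 + 87*x - 84) - 14*x^2 + 54*x - 36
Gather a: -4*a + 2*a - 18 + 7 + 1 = -2*a - 10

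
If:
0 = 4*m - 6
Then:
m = 3/2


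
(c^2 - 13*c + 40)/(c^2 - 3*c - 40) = (c - 5)/(c + 5)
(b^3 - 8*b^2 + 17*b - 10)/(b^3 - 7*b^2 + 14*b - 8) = (b - 5)/(b - 4)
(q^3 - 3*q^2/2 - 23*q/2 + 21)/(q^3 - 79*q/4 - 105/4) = 2*(q^2 - 5*q + 6)/(2*q^2 - 7*q - 15)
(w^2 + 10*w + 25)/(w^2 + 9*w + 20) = (w + 5)/(w + 4)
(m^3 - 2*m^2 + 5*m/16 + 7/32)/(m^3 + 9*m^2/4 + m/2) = (8*m^2 - 18*m + 7)/(8*m*(m + 2))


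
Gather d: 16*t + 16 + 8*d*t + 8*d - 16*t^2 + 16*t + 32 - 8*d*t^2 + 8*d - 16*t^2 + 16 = d*(-8*t^2 + 8*t + 16) - 32*t^2 + 32*t + 64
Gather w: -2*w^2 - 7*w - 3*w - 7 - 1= -2*w^2 - 10*w - 8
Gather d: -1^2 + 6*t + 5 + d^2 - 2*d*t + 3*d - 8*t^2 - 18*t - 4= d^2 + d*(3 - 2*t) - 8*t^2 - 12*t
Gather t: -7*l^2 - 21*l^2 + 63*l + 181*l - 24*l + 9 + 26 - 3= -28*l^2 + 220*l + 32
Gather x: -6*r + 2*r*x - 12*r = 2*r*x - 18*r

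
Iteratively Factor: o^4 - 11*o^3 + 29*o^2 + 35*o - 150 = (o + 2)*(o^3 - 13*o^2 + 55*o - 75) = (o - 5)*(o + 2)*(o^2 - 8*o + 15) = (o - 5)^2*(o + 2)*(o - 3)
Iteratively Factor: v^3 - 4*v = (v)*(v^2 - 4) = v*(v - 2)*(v + 2)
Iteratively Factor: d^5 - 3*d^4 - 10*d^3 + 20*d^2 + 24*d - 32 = (d - 4)*(d^4 + d^3 - 6*d^2 - 4*d + 8) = (d - 4)*(d + 2)*(d^3 - d^2 - 4*d + 4) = (d - 4)*(d - 2)*(d + 2)*(d^2 + d - 2) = (d - 4)*(d - 2)*(d + 2)^2*(d - 1)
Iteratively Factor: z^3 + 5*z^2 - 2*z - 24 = (z + 3)*(z^2 + 2*z - 8) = (z - 2)*(z + 3)*(z + 4)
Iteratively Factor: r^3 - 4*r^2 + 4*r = (r - 2)*(r^2 - 2*r) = r*(r - 2)*(r - 2)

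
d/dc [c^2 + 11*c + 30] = 2*c + 11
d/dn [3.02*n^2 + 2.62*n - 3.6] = 6.04*n + 2.62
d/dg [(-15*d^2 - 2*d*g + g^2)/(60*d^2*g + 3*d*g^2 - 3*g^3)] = (12*d^2 + 6*d*g + g^2)/(3*g^2*(16*d^2 + 8*d*g + g^2))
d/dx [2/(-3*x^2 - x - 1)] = 2*(6*x + 1)/(3*x^2 + x + 1)^2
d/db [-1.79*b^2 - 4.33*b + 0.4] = -3.58*b - 4.33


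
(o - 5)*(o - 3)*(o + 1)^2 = o^4 - 6*o^3 + 22*o + 15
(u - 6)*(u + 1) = u^2 - 5*u - 6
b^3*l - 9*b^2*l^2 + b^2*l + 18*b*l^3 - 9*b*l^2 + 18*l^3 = (b - 6*l)*(b - 3*l)*(b*l + l)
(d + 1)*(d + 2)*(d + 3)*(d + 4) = d^4 + 10*d^3 + 35*d^2 + 50*d + 24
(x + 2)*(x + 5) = x^2 + 7*x + 10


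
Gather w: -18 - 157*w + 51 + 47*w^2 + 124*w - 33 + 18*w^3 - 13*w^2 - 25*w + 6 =18*w^3 + 34*w^2 - 58*w + 6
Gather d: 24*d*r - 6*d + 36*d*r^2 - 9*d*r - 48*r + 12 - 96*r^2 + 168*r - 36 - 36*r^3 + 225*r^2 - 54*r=d*(36*r^2 + 15*r - 6) - 36*r^3 + 129*r^2 + 66*r - 24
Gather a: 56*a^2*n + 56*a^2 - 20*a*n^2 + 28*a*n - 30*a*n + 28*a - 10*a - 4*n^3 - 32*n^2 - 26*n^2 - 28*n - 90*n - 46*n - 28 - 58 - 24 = a^2*(56*n + 56) + a*(-20*n^2 - 2*n + 18) - 4*n^3 - 58*n^2 - 164*n - 110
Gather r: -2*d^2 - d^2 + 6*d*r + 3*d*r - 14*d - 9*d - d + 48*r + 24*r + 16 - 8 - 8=-3*d^2 - 24*d + r*(9*d + 72)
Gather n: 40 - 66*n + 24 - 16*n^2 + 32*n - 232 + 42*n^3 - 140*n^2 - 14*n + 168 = 42*n^3 - 156*n^2 - 48*n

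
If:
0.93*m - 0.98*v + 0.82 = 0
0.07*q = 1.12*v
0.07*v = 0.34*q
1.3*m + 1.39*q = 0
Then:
No Solution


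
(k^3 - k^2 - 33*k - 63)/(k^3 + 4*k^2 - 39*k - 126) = (k^2 - 4*k - 21)/(k^2 + k - 42)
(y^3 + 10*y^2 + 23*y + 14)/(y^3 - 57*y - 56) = (y + 2)/(y - 8)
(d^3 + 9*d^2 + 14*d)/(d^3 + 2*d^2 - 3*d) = (d^2 + 9*d + 14)/(d^2 + 2*d - 3)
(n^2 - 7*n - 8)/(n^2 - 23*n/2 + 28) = 2*(n + 1)/(2*n - 7)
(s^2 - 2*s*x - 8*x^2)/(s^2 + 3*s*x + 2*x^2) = (s - 4*x)/(s + x)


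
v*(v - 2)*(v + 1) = v^3 - v^2 - 2*v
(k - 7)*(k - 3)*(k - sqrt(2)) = k^3 - 10*k^2 - sqrt(2)*k^2 + 10*sqrt(2)*k + 21*k - 21*sqrt(2)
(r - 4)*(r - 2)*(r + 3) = r^3 - 3*r^2 - 10*r + 24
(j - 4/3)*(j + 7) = j^2 + 17*j/3 - 28/3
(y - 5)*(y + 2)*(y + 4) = y^3 + y^2 - 22*y - 40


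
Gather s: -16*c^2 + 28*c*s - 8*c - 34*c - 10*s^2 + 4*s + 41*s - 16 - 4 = -16*c^2 - 42*c - 10*s^2 + s*(28*c + 45) - 20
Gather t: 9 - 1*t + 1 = 10 - t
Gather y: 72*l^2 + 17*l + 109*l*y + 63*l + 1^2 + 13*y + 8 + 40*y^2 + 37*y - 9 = 72*l^2 + 80*l + 40*y^2 + y*(109*l + 50)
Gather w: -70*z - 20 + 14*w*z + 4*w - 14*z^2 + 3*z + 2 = w*(14*z + 4) - 14*z^2 - 67*z - 18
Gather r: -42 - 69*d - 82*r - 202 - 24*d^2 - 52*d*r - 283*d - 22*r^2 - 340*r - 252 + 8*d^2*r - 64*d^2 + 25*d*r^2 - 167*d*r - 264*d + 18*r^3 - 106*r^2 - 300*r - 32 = -88*d^2 - 616*d + 18*r^3 + r^2*(25*d - 128) + r*(8*d^2 - 219*d - 722) - 528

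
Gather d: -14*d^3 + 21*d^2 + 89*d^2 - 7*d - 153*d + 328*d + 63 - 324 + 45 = -14*d^3 + 110*d^2 + 168*d - 216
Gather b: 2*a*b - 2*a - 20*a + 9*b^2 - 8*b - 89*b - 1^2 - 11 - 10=-22*a + 9*b^2 + b*(2*a - 97) - 22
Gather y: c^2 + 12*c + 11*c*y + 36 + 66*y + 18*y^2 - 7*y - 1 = c^2 + 12*c + 18*y^2 + y*(11*c + 59) + 35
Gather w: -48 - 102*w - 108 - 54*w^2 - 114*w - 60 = -54*w^2 - 216*w - 216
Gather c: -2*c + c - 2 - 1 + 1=-c - 2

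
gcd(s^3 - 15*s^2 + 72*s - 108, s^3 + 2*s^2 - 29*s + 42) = s - 3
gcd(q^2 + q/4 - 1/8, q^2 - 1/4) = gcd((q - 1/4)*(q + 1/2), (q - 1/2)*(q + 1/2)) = q + 1/2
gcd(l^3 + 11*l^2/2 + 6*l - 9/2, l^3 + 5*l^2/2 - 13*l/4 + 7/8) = l - 1/2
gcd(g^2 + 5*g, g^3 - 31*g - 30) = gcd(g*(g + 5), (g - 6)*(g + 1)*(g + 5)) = g + 5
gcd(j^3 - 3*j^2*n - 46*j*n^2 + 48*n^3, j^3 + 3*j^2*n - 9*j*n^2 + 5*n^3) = j - n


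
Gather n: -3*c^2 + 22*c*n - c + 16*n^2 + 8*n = -3*c^2 - c + 16*n^2 + n*(22*c + 8)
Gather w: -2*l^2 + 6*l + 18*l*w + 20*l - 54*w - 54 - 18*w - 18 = -2*l^2 + 26*l + w*(18*l - 72) - 72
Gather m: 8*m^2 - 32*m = 8*m^2 - 32*m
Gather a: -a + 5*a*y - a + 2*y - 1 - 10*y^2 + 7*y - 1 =a*(5*y - 2) - 10*y^2 + 9*y - 2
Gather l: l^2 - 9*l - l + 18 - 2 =l^2 - 10*l + 16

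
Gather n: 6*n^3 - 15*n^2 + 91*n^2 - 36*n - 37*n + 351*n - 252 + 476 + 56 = 6*n^3 + 76*n^2 + 278*n + 280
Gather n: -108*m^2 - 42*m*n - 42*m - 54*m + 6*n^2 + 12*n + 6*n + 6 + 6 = -108*m^2 - 96*m + 6*n^2 + n*(18 - 42*m) + 12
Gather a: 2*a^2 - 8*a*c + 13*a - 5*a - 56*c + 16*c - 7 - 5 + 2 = 2*a^2 + a*(8 - 8*c) - 40*c - 10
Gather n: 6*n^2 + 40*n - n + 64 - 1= 6*n^2 + 39*n + 63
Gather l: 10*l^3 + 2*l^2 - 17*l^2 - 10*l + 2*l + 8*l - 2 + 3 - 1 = 10*l^3 - 15*l^2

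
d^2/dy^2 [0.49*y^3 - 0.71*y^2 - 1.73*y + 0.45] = 2.94*y - 1.42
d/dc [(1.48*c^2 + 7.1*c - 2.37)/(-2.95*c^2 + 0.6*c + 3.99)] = (21.833*c^2 - 2.1726*c + 29.751)/(8.7025*c^4 - 3.54*c^3 - 23.181*c^2 + 4.788*c + 15.9201)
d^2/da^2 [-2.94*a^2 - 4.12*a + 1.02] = -5.88000000000000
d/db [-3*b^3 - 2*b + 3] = -9*b^2 - 2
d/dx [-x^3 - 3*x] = -3*x^2 - 3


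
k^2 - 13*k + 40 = (k - 8)*(k - 5)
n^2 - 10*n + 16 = (n - 8)*(n - 2)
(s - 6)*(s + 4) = s^2 - 2*s - 24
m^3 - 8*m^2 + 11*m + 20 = (m - 5)*(m - 4)*(m + 1)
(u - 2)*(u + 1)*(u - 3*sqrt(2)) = u^3 - 3*sqrt(2)*u^2 - u^2 - 2*u + 3*sqrt(2)*u + 6*sqrt(2)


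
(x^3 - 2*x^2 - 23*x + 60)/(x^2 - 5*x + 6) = (x^2 + x - 20)/(x - 2)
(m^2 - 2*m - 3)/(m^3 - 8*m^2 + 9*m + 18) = 1/(m - 6)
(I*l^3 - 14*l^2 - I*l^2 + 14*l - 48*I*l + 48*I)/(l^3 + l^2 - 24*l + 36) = (I*l^3 + l^2*(-14 - I) + l*(14 - 48*I) + 48*I)/(l^3 + l^2 - 24*l + 36)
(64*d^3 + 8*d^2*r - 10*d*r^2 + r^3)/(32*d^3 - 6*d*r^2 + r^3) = (-8*d + r)/(-4*d + r)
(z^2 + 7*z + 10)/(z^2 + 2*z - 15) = (z + 2)/(z - 3)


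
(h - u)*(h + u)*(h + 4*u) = h^3 + 4*h^2*u - h*u^2 - 4*u^3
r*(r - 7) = r^2 - 7*r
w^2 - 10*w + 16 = (w - 8)*(w - 2)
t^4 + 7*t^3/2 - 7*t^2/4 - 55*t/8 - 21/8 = (t - 3/2)*(t + 1/2)*(t + 1)*(t + 7/2)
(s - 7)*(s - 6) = s^2 - 13*s + 42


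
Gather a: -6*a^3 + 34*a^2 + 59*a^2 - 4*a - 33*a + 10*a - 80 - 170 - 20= -6*a^3 + 93*a^2 - 27*a - 270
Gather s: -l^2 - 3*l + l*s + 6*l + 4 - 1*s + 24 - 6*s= -l^2 + 3*l + s*(l - 7) + 28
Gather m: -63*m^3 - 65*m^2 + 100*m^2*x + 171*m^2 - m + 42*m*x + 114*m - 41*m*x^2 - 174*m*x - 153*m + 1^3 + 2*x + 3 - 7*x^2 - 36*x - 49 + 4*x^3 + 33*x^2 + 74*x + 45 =-63*m^3 + m^2*(100*x + 106) + m*(-41*x^2 - 132*x - 40) + 4*x^3 + 26*x^2 + 40*x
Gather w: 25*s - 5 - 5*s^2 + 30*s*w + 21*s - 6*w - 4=-5*s^2 + 46*s + w*(30*s - 6) - 9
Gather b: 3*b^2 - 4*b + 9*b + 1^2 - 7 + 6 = 3*b^2 + 5*b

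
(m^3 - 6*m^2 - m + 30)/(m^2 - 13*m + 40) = (m^2 - m - 6)/(m - 8)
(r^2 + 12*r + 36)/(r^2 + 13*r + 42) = (r + 6)/(r + 7)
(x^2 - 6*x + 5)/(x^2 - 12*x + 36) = (x^2 - 6*x + 5)/(x^2 - 12*x + 36)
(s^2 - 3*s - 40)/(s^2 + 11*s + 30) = (s - 8)/(s + 6)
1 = 1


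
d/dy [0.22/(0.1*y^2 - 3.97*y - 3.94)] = (0.8734 - 0.044*y)/(-0.1*y^2 + 3.97*y + 3.94)^2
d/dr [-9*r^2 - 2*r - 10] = -18*r - 2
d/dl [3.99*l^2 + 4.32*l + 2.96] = 7.98*l + 4.32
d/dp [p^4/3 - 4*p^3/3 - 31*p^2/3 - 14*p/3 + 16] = 4*p^3/3 - 4*p^2 - 62*p/3 - 14/3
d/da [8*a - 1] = 8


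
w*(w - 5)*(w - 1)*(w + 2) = w^4 - 4*w^3 - 7*w^2 + 10*w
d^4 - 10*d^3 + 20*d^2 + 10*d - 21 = (d - 7)*(d - 3)*(d - 1)*(d + 1)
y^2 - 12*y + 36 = (y - 6)^2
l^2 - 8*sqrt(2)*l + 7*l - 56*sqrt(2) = (l + 7)*(l - 8*sqrt(2))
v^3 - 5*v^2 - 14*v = v*(v - 7)*(v + 2)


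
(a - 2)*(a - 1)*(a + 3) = a^3 - 7*a + 6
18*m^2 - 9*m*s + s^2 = (-6*m + s)*(-3*m + s)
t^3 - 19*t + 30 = (t - 3)*(t - 2)*(t + 5)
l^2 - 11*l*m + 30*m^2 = (l - 6*m)*(l - 5*m)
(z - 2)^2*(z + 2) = z^3 - 2*z^2 - 4*z + 8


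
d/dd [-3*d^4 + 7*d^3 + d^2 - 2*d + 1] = -12*d^3 + 21*d^2 + 2*d - 2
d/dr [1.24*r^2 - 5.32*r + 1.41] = 2.48*r - 5.32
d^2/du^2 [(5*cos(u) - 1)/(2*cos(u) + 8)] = 21*(cos(u)^2 - 4*cos(u) - 2)/(2*(cos(u) + 4)^3)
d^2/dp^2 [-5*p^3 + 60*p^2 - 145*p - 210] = 120 - 30*p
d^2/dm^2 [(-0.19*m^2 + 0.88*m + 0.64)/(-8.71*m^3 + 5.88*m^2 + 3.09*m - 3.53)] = (28.828358*m^6 - 400.562448*m^5 - 281.540298*m^4 + 327.53069*m^3 + 318.926904*m^2 - 61.297728*m - 53.25217)/(660.776311*m^9 - 1338.242724*m^8 + 200.168865*m^7 + 1549.625739*m^6 - 1155.742299*m^5 - 372.32199*m^4 + 680.923344*m^3 - 118.695897*m^2 - 115.512543*m + 43.986977)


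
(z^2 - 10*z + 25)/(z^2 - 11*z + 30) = (z - 5)/(z - 6)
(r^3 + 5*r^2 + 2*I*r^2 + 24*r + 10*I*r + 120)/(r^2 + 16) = (r^2 + r*(5 + 6*I) + 30*I)/(r + 4*I)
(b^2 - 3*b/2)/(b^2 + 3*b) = (b - 3/2)/(b + 3)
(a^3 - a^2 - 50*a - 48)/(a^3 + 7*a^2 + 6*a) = (a - 8)/a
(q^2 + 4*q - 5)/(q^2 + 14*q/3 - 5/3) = 3*(q - 1)/(3*q - 1)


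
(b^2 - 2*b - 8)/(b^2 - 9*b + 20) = (b + 2)/(b - 5)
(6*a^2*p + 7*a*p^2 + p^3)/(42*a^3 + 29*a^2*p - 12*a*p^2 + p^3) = p*(6*a + p)/(42*a^2 - 13*a*p + p^2)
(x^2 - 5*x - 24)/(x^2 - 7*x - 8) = (x + 3)/(x + 1)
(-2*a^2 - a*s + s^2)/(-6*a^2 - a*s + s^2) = (2*a^2 + a*s - s^2)/(6*a^2 + a*s - s^2)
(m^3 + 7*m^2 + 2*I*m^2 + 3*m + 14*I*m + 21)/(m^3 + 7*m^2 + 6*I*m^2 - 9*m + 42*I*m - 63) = (m - I)/(m + 3*I)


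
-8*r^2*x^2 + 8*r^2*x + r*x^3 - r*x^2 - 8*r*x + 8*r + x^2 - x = (-8*r + x)*(x - 1)*(r*x + 1)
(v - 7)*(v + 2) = v^2 - 5*v - 14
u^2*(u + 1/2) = u^3 + u^2/2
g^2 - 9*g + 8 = (g - 8)*(g - 1)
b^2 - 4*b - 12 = (b - 6)*(b + 2)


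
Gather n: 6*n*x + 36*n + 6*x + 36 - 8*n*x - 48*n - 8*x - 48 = n*(-2*x - 12) - 2*x - 12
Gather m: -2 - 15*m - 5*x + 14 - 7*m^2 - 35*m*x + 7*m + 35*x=-7*m^2 + m*(-35*x - 8) + 30*x + 12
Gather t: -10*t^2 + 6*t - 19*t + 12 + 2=-10*t^2 - 13*t + 14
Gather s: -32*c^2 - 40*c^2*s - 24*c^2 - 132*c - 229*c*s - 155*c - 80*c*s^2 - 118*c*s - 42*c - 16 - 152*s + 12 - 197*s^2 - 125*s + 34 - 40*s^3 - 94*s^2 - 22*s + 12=-56*c^2 - 329*c - 40*s^3 + s^2*(-80*c - 291) + s*(-40*c^2 - 347*c - 299) + 42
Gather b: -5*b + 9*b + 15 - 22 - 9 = 4*b - 16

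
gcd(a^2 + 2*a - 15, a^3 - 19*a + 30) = a^2 + 2*a - 15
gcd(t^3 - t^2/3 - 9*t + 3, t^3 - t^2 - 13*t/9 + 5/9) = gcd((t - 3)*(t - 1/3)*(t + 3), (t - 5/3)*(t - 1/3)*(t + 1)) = t - 1/3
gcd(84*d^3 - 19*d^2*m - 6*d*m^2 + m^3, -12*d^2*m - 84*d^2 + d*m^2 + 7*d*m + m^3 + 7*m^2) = 12*d^2 - d*m - m^2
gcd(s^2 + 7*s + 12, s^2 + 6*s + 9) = s + 3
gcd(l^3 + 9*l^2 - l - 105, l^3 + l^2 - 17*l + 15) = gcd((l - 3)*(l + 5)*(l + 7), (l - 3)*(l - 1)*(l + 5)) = l^2 + 2*l - 15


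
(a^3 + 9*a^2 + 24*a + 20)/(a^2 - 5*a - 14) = (a^2 + 7*a + 10)/(a - 7)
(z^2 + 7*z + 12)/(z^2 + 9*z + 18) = (z + 4)/(z + 6)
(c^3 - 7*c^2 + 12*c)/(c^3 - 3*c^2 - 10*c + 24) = c*(c - 3)/(c^2 + c - 6)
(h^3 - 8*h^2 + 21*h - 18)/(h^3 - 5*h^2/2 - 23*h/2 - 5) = 2*(-h^3 + 8*h^2 - 21*h + 18)/(-2*h^3 + 5*h^2 + 23*h + 10)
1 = 1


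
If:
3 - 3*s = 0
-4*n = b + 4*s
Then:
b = -4*n - 4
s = 1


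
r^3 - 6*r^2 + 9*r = r*(r - 3)^2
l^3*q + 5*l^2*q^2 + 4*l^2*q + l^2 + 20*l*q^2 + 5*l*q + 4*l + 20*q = (l + 4)*(l + 5*q)*(l*q + 1)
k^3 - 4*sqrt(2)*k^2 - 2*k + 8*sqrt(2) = (k - 4*sqrt(2))*(k - sqrt(2))*(k + sqrt(2))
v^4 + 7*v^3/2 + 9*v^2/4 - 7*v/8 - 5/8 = (v - 1/2)*(v + 1/2)*(v + 1)*(v + 5/2)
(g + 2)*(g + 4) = g^2 + 6*g + 8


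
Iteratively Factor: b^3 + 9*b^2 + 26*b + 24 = (b + 2)*(b^2 + 7*b + 12) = (b + 2)*(b + 3)*(b + 4)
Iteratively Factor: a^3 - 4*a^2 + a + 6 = (a - 3)*(a^2 - a - 2) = (a - 3)*(a + 1)*(a - 2)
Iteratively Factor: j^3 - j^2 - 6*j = (j)*(j^2 - j - 6) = j*(j + 2)*(j - 3)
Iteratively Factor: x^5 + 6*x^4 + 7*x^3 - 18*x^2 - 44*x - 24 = (x + 2)*(x^4 + 4*x^3 - x^2 - 16*x - 12) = (x - 2)*(x + 2)*(x^3 + 6*x^2 + 11*x + 6) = (x - 2)*(x + 2)^2*(x^2 + 4*x + 3) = (x - 2)*(x + 2)^2*(x + 3)*(x + 1)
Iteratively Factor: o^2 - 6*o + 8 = (o - 2)*(o - 4)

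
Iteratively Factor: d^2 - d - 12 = (d - 4)*(d + 3)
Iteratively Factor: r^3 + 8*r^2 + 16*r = (r + 4)*(r^2 + 4*r) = r*(r + 4)*(r + 4)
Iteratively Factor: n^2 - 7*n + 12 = (n - 4)*(n - 3)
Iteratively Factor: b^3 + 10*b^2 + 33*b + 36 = (b + 4)*(b^2 + 6*b + 9) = (b + 3)*(b + 4)*(b + 3)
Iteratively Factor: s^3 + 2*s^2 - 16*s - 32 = (s - 4)*(s^2 + 6*s + 8) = (s - 4)*(s + 4)*(s + 2)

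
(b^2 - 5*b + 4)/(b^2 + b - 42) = (b^2 - 5*b + 4)/(b^2 + b - 42)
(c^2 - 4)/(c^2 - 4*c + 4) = (c + 2)/(c - 2)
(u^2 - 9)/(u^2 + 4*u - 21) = (u + 3)/(u + 7)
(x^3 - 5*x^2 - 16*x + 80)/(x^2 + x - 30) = (x^2 - 16)/(x + 6)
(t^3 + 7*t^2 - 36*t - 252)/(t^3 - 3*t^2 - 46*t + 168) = (t + 6)/(t - 4)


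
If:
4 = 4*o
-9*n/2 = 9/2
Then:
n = -1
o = 1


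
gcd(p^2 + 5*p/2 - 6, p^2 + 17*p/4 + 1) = p + 4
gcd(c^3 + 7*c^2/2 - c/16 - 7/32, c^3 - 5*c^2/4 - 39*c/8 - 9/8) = c + 1/4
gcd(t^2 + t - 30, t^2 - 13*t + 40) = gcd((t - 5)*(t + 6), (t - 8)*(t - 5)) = t - 5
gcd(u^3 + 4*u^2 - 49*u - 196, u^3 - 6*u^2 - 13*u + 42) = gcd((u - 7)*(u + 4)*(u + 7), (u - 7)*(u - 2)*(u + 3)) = u - 7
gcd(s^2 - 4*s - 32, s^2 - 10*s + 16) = s - 8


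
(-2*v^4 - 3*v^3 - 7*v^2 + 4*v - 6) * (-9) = 18*v^4 + 27*v^3 + 63*v^2 - 36*v + 54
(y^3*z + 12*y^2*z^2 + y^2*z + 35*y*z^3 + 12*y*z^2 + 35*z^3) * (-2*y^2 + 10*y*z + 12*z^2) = -2*y^5*z - 14*y^4*z^2 - 2*y^4*z + 62*y^3*z^3 - 14*y^3*z^2 + 494*y^2*z^4 + 62*y^2*z^3 + 420*y*z^5 + 494*y*z^4 + 420*z^5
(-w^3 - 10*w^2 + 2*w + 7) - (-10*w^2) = -w^3 + 2*w + 7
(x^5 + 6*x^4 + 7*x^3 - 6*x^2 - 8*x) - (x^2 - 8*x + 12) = x^5 + 6*x^4 + 7*x^3 - 7*x^2 - 12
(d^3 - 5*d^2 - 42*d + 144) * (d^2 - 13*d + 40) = d^5 - 18*d^4 + 63*d^3 + 490*d^2 - 3552*d + 5760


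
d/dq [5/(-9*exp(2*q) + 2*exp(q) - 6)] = (90*exp(q) - 10)*exp(q)/(9*exp(2*q) - 2*exp(q) + 6)^2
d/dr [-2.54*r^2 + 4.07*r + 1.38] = 4.07 - 5.08*r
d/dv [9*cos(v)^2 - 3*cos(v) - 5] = 3*(1 - 6*cos(v))*sin(v)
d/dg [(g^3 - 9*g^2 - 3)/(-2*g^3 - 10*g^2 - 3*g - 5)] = (-28*g^4 - 6*g^3 - 6*g^2 + 30*g - 9)/(4*g^6 + 40*g^5 + 112*g^4 + 80*g^3 + 109*g^2 + 30*g + 25)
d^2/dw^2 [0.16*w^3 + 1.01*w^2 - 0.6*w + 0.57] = 0.96*w + 2.02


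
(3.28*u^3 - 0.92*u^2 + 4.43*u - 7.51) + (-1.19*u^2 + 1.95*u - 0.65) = 3.28*u^3 - 2.11*u^2 + 6.38*u - 8.16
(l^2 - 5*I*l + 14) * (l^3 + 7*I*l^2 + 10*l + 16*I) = l^5 + 2*I*l^4 + 59*l^3 + 64*I*l^2 + 220*l + 224*I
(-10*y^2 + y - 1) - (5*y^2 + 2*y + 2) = -15*y^2 - y - 3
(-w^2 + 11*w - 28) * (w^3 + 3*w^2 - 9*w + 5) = -w^5 + 8*w^4 + 14*w^3 - 188*w^2 + 307*w - 140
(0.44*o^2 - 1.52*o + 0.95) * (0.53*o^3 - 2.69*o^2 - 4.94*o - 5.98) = 0.2332*o^5 - 1.9892*o^4 + 2.4187*o^3 + 2.3221*o^2 + 4.3966*o - 5.681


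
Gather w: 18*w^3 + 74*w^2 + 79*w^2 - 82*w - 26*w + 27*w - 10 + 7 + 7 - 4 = 18*w^3 + 153*w^2 - 81*w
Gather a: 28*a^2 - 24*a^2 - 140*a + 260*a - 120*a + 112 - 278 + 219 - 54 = 4*a^2 - 1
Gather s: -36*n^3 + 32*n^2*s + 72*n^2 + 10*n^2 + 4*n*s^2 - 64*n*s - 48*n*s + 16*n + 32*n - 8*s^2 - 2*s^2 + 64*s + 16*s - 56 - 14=-36*n^3 + 82*n^2 + 48*n + s^2*(4*n - 10) + s*(32*n^2 - 112*n + 80) - 70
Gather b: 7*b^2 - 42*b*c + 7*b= 7*b^2 + b*(7 - 42*c)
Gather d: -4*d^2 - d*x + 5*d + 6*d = -4*d^2 + d*(11 - x)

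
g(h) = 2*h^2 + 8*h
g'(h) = 4*h + 8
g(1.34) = 14.31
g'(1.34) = 13.36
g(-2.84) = -6.59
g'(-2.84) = -3.36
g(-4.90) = 8.82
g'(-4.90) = -11.60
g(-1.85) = -7.96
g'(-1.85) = 0.60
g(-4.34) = 2.95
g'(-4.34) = -9.36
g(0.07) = 0.57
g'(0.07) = 8.28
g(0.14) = 1.16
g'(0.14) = 8.56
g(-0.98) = -5.92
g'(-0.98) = 4.08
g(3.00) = 42.00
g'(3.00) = 20.00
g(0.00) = 0.00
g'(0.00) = 8.00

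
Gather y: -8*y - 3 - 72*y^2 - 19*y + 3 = -72*y^2 - 27*y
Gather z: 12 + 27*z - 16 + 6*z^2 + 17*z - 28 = 6*z^2 + 44*z - 32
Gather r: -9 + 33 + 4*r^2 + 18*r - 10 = 4*r^2 + 18*r + 14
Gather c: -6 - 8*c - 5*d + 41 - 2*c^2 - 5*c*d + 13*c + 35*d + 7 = -2*c^2 + c*(5 - 5*d) + 30*d + 42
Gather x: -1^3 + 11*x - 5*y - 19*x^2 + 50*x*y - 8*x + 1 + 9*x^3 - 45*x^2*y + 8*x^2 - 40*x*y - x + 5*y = 9*x^3 + x^2*(-45*y - 11) + x*(10*y + 2)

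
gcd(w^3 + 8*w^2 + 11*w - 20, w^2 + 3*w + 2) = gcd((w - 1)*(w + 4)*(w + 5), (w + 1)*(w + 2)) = 1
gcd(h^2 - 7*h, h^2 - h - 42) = h - 7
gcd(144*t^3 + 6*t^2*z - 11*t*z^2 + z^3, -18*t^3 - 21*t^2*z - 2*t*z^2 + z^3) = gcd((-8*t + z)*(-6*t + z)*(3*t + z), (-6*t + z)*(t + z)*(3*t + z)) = -18*t^2 - 3*t*z + z^2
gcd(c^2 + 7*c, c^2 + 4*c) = c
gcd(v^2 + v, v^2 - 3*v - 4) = v + 1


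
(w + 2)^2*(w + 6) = w^3 + 10*w^2 + 28*w + 24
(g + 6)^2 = g^2 + 12*g + 36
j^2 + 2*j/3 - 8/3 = (j - 4/3)*(j + 2)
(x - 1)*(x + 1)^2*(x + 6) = x^4 + 7*x^3 + 5*x^2 - 7*x - 6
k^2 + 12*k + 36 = (k + 6)^2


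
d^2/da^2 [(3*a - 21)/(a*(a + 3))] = 6*(a^3 - 21*a^2 - 63*a - 63)/(a^3*(a^3 + 9*a^2 + 27*a + 27))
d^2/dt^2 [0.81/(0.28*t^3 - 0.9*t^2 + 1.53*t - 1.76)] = ((1.458 - 1.3608*t)*(0.28*t^3 - 0.9*t^2 + 1.53*t - 1.76) + 0.81*(0.84*t^2 - 1.8*t + 1.53)*(1.68*t^2 - 3.6*t + 3.06))/(0.28*t^3 - 0.9*t^2 + 1.53*t - 1.76)^3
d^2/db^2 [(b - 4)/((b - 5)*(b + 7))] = 2*(b^3 - 12*b^2 + 81*b - 86)/(b^6 + 6*b^5 - 93*b^4 - 412*b^3 + 3255*b^2 + 7350*b - 42875)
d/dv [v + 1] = 1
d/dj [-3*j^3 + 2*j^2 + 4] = j*(4 - 9*j)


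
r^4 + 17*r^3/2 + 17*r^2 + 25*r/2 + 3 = (r + 1/2)*(r + 1)^2*(r + 6)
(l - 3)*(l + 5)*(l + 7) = l^3 + 9*l^2 - l - 105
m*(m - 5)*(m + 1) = m^3 - 4*m^2 - 5*m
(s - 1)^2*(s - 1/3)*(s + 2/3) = s^4 - 5*s^3/3 + s^2/9 + 7*s/9 - 2/9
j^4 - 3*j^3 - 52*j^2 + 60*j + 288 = (j - 8)*(j - 3)*(j + 2)*(j + 6)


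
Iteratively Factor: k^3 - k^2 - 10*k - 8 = (k + 1)*(k^2 - 2*k - 8) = (k + 1)*(k + 2)*(k - 4)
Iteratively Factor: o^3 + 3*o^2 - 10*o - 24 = (o + 2)*(o^2 + o - 12) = (o + 2)*(o + 4)*(o - 3)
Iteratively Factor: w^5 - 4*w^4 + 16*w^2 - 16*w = (w + 2)*(w^4 - 6*w^3 + 12*w^2 - 8*w) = w*(w + 2)*(w^3 - 6*w^2 + 12*w - 8) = w*(w - 2)*(w + 2)*(w^2 - 4*w + 4) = w*(w - 2)^2*(w + 2)*(w - 2)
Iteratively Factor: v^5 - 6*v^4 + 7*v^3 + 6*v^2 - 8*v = (v + 1)*(v^4 - 7*v^3 + 14*v^2 - 8*v) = v*(v + 1)*(v^3 - 7*v^2 + 14*v - 8) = v*(v - 2)*(v + 1)*(v^2 - 5*v + 4) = v*(v - 4)*(v - 2)*(v + 1)*(v - 1)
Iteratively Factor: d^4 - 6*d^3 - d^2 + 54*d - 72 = (d - 4)*(d^3 - 2*d^2 - 9*d + 18) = (d - 4)*(d + 3)*(d^2 - 5*d + 6) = (d - 4)*(d - 2)*(d + 3)*(d - 3)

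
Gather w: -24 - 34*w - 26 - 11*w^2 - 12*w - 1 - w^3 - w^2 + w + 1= -w^3 - 12*w^2 - 45*w - 50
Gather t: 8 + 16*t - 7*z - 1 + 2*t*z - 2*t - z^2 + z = t*(2*z + 14) - z^2 - 6*z + 7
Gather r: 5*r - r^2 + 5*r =-r^2 + 10*r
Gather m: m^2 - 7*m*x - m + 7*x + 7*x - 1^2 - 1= m^2 + m*(-7*x - 1) + 14*x - 2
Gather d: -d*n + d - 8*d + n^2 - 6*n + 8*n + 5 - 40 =d*(-n - 7) + n^2 + 2*n - 35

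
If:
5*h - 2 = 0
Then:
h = 2/5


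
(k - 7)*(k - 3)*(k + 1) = k^3 - 9*k^2 + 11*k + 21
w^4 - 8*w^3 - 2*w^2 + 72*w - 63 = (w - 7)*(w - 3)*(w - 1)*(w + 3)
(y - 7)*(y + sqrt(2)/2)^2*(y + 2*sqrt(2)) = y^4 - 7*y^3 + 3*sqrt(2)*y^3 - 21*sqrt(2)*y^2 + 9*y^2/2 - 63*y/2 + sqrt(2)*y - 7*sqrt(2)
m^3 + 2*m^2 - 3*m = m*(m - 1)*(m + 3)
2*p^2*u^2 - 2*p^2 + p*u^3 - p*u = (2*p + u)*(u - 1)*(p*u + p)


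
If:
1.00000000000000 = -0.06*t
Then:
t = -16.67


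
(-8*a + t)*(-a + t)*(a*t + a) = 8*a^3*t + 8*a^3 - 9*a^2*t^2 - 9*a^2*t + a*t^3 + a*t^2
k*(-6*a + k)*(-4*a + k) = 24*a^2*k - 10*a*k^2 + k^3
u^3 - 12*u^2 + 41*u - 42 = (u - 7)*(u - 3)*(u - 2)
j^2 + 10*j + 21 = (j + 3)*(j + 7)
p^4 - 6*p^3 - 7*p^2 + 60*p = p*(p - 5)*(p - 4)*(p + 3)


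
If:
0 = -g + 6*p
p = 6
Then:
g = 36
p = 6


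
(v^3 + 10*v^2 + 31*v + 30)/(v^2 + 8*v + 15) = v + 2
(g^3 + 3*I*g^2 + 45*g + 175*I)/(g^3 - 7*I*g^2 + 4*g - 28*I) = (g^2 + 10*I*g - 25)/(g^2 + 4)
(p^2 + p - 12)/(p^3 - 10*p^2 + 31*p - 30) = (p + 4)/(p^2 - 7*p + 10)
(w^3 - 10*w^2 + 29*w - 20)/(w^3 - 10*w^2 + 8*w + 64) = (w^2 - 6*w + 5)/(w^2 - 6*w - 16)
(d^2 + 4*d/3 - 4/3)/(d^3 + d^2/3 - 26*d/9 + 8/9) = 3*(3*d - 2)/(9*d^2 - 15*d + 4)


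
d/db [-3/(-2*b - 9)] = -6/(2*b + 9)^2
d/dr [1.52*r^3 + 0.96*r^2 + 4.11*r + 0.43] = 4.56*r^2 + 1.92*r + 4.11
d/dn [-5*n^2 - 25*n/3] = -10*n - 25/3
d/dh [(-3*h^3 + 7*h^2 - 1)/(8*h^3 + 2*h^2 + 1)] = h*(-62*h^3 + 15*h + 18)/(64*h^6 + 32*h^5 + 4*h^4 + 16*h^3 + 4*h^2 + 1)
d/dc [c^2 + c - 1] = 2*c + 1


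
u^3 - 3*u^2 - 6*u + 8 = (u - 4)*(u - 1)*(u + 2)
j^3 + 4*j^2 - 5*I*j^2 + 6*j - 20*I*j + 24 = (j + 4)*(j - 6*I)*(j + I)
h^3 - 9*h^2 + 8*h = h*(h - 8)*(h - 1)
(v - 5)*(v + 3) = v^2 - 2*v - 15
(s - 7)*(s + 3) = s^2 - 4*s - 21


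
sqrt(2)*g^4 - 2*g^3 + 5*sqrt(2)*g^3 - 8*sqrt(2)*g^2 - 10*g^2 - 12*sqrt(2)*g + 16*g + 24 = (g - 2)*(g + 6)*(g - sqrt(2))*(sqrt(2)*g + sqrt(2))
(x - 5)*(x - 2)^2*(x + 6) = x^4 - 3*x^3 - 30*x^2 + 124*x - 120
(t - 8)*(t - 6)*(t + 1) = t^3 - 13*t^2 + 34*t + 48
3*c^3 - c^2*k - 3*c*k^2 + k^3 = (-3*c + k)*(-c + k)*(c + k)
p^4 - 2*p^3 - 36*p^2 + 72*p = p*(p - 6)*(p - 2)*(p + 6)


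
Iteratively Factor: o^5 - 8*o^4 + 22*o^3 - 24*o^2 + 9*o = (o - 1)*(o^4 - 7*o^3 + 15*o^2 - 9*o) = (o - 3)*(o - 1)*(o^3 - 4*o^2 + 3*o) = o*(o - 3)*(o - 1)*(o^2 - 4*o + 3) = o*(o - 3)*(o - 1)^2*(o - 3)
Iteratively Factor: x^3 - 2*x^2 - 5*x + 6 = (x - 1)*(x^2 - x - 6) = (x - 3)*(x - 1)*(x + 2)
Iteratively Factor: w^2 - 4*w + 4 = (w - 2)*(w - 2)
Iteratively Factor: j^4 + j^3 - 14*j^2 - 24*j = (j + 3)*(j^3 - 2*j^2 - 8*j) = (j + 2)*(j + 3)*(j^2 - 4*j) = (j - 4)*(j + 2)*(j + 3)*(j)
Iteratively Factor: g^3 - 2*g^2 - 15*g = (g - 5)*(g^2 + 3*g) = (g - 5)*(g + 3)*(g)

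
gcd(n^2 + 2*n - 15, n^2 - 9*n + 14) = 1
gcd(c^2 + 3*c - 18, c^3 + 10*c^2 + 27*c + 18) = c + 6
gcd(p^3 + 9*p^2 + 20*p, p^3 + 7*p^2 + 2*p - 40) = p^2 + 9*p + 20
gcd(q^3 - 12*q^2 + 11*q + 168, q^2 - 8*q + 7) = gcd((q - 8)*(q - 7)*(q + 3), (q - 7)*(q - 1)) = q - 7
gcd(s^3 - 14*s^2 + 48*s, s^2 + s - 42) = s - 6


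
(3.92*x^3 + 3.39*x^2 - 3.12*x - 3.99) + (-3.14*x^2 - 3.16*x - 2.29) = 3.92*x^3 + 0.25*x^2 - 6.28*x - 6.28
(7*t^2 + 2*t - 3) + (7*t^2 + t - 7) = 14*t^2 + 3*t - 10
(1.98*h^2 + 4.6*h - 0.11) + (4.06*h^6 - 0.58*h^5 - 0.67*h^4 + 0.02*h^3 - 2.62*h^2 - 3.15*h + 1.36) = 4.06*h^6 - 0.58*h^5 - 0.67*h^4 + 0.02*h^3 - 0.64*h^2 + 1.45*h + 1.25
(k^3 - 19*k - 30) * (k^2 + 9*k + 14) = k^5 + 9*k^4 - 5*k^3 - 201*k^2 - 536*k - 420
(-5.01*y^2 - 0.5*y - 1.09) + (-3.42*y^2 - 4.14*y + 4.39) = -8.43*y^2 - 4.64*y + 3.3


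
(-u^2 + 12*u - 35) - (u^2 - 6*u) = -2*u^2 + 18*u - 35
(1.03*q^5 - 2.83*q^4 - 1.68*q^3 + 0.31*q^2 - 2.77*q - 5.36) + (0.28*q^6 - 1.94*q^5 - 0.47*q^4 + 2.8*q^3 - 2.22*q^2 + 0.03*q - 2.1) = 0.28*q^6 - 0.91*q^5 - 3.3*q^4 + 1.12*q^3 - 1.91*q^2 - 2.74*q - 7.46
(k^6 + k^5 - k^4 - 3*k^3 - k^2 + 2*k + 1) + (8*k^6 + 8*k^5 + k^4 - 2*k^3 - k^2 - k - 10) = 9*k^6 + 9*k^5 - 5*k^3 - 2*k^2 + k - 9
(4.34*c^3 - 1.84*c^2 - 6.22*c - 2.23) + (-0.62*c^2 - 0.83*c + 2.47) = 4.34*c^3 - 2.46*c^2 - 7.05*c + 0.24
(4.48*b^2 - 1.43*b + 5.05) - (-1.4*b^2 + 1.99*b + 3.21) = 5.88*b^2 - 3.42*b + 1.84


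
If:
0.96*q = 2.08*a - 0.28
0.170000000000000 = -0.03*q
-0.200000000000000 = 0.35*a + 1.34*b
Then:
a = -2.48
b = 0.50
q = -5.67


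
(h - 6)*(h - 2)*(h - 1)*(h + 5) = h^4 - 4*h^3 - 25*h^2 + 88*h - 60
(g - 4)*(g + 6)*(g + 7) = g^3 + 9*g^2 - 10*g - 168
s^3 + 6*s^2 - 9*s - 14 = (s - 2)*(s + 1)*(s + 7)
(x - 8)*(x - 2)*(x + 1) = x^3 - 9*x^2 + 6*x + 16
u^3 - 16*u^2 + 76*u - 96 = (u - 8)*(u - 6)*(u - 2)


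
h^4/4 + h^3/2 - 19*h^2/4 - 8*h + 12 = (h/4 + 1)*(h - 4)*(h - 1)*(h + 3)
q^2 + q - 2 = (q - 1)*(q + 2)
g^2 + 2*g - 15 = (g - 3)*(g + 5)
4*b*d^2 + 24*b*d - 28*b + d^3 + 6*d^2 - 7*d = (4*b + d)*(d - 1)*(d + 7)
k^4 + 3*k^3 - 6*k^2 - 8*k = k*(k - 2)*(k + 1)*(k + 4)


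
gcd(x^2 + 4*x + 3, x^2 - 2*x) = 1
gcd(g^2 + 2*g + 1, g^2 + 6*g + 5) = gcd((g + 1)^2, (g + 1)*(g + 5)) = g + 1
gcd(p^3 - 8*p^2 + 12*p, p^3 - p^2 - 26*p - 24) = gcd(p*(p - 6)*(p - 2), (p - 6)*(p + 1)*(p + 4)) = p - 6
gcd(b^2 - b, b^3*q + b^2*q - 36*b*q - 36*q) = 1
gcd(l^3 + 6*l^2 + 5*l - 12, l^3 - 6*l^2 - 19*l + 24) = l^2 + 2*l - 3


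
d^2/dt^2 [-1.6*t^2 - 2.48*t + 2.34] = -3.20000000000000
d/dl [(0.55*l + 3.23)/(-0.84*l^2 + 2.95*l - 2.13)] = (0.462*l^2 + 5.4264*l - 10.7)/(0.7056*l^4 - 4.956*l^3 + 12.2809*l^2 - 12.567*l + 4.5369)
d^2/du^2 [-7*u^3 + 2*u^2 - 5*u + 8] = 4 - 42*u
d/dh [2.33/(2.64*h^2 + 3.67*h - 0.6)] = (-12.3024*h - 8.5511)/(2.64*h^2 + 3.67*h - 0.6)^2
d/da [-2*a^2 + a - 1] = 1 - 4*a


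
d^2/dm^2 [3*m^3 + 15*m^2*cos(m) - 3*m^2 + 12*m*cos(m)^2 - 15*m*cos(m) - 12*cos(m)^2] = -15*m^2*cos(m) - 60*m*sin(m) + 15*m*cos(m) - 24*m*cos(2*m) + 18*m + 30*sqrt(2)*sin(m + pi/4) + 24*sqrt(2)*cos(2*m + pi/4) - 6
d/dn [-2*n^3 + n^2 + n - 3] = -6*n^2 + 2*n + 1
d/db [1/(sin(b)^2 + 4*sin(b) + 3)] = -2*(sin(b) + 2)*cos(b)/(sin(b)^2 + 4*sin(b) + 3)^2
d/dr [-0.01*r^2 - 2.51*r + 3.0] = -0.02*r - 2.51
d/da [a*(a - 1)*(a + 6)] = 3*a^2 + 10*a - 6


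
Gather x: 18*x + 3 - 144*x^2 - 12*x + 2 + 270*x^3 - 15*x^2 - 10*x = 270*x^3 - 159*x^2 - 4*x + 5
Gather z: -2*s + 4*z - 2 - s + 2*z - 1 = -3*s + 6*z - 3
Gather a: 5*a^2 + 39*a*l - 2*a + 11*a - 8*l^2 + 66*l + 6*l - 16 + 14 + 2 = 5*a^2 + a*(39*l + 9) - 8*l^2 + 72*l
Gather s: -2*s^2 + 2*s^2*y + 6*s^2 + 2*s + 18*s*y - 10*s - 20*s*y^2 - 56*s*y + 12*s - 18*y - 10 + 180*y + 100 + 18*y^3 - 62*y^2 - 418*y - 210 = s^2*(2*y + 4) + s*(-20*y^2 - 38*y + 4) + 18*y^3 - 62*y^2 - 256*y - 120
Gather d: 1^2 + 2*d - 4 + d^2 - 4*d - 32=d^2 - 2*d - 35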